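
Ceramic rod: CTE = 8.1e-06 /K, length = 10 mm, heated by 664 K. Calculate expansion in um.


dL = 8.1e-06 * 10 * 664 * 1000 = 53.784 um

53.784


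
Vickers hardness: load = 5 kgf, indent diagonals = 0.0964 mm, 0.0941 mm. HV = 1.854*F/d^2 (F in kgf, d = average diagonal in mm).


d_avg = (0.0964+0.0941)/2 = 0.09525 mm
HV = 1.854*5/0.09525^2 = 1022

1022


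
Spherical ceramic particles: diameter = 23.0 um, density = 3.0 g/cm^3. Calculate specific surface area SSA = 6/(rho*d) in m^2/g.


SSA = 6 / (3.0 * 23.0) = 0.087 m^2/g

0.087


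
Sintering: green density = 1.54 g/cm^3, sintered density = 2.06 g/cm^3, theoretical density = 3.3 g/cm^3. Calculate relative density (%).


Relative = 2.06 / 3.3 * 100 = 62.4%

62.4


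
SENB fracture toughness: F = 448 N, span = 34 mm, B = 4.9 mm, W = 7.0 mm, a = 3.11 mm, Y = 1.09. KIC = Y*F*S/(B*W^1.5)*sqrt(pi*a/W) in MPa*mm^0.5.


KIC = 1.09*448*34/(4.9*7.0^1.5)*sqrt(pi*3.11/7.0) = 216.15

216.15


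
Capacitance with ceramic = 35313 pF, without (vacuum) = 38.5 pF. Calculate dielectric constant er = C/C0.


er = 35313 / 38.5 = 917.22

917.22


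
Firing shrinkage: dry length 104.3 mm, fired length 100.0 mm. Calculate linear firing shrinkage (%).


FS = (104.3 - 100.0) / 104.3 * 100 = 4.12%

4.12


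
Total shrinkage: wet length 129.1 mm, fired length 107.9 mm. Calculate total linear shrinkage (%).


TS = (129.1 - 107.9) / 129.1 * 100 = 16.42%

16.42


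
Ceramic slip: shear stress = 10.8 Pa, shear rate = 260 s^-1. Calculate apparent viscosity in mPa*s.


eta = tau/gamma * 1000 = 10.8/260 * 1000 = 41.5 mPa*s

41.5


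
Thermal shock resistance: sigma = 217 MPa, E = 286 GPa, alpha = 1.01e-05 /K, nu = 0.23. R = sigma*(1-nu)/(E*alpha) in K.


R = 217*(1-0.23)/(286*1000*1.01e-05) = 58 K

58


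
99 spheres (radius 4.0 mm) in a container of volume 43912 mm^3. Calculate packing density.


V_sphere = 4/3*pi*4.0^3 = 268.0826 mm^3
Total V = 99*268.0826 = 26540.1774 mm^3
PD = 26540.1774 / 43912 = 0.604

0.604


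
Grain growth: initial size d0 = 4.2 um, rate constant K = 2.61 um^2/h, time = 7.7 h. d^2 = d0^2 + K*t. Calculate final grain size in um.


d^2 = 4.2^2 + 2.61*7.7 = 37.737
d = sqrt(37.737) = 6.14 um

6.14


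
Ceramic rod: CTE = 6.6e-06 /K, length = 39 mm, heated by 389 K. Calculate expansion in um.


dL = 6.6e-06 * 39 * 389 * 1000 = 100.129 um

100.129


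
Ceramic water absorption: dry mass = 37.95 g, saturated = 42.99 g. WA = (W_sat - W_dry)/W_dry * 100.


WA = (42.99 - 37.95) / 37.95 * 100 = 13.28%

13.28


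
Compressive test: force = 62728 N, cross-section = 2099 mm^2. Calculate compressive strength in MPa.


CS = 62728 / 2099 = 29.9 MPa

29.9


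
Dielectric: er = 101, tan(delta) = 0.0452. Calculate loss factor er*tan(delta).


Loss = 101 * 0.0452 = 4.565

4.565


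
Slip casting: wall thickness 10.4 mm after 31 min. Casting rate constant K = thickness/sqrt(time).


K = 10.4 / sqrt(31) = 10.4 / 5.5678 = 1.868 mm/min^0.5

1.868


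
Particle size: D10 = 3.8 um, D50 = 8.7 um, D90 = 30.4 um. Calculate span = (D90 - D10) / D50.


Span = (30.4 - 3.8) / 8.7 = 26.6 / 8.7 = 3.057

3.057


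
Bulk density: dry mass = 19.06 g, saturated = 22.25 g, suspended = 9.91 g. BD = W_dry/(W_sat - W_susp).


BD = 19.06 / (22.25 - 9.91) = 19.06 / 12.34 = 1.545 g/cm^3

1.545


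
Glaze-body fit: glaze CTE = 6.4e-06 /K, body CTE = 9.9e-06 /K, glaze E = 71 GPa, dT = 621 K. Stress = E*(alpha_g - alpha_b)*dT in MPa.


Stress = 71*1000*(6.4e-06 - 9.9e-06)*621 = -154.3 MPa

-154.3


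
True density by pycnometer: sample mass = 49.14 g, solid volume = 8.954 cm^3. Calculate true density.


TD = 49.14 / 8.954 = 5.488 g/cm^3

5.488


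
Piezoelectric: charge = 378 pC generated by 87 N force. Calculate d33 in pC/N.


d33 = 378 / 87 = 4.3 pC/N

4.3


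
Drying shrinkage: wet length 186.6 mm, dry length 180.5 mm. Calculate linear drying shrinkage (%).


DS = (186.6 - 180.5) / 186.6 * 100 = 3.27%

3.27


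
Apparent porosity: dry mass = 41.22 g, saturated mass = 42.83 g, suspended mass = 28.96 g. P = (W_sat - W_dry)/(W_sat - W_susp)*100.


P = (42.83 - 41.22) / (42.83 - 28.96) * 100 = 1.61 / 13.87 * 100 = 11.6%

11.6


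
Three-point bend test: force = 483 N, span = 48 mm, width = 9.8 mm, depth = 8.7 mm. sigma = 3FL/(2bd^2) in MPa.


sigma = 3*483*48/(2*9.8*8.7^2) = 46.9 MPa

46.9


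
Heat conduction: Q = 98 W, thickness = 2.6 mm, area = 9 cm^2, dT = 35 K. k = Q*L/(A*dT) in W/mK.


k = 98*2.6/1000/(9/10000*35) = 8.09 W/mK

8.09


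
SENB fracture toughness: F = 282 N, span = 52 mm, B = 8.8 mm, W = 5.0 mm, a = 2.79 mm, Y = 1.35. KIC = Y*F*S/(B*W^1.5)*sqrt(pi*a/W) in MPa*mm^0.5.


KIC = 1.35*282*52/(8.8*5.0^1.5)*sqrt(pi*2.79/5.0) = 266.4

266.4


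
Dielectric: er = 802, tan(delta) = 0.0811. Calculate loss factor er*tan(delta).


Loss = 802 * 0.0811 = 65.042

65.042


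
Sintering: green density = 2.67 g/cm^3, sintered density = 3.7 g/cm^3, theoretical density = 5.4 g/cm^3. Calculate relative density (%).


Relative = 3.7 / 5.4 * 100 = 68.5%

68.5


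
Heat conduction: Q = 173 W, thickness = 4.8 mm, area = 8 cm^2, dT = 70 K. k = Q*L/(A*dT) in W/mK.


k = 173*4.8/1000/(8/10000*70) = 14.83 W/mK

14.83


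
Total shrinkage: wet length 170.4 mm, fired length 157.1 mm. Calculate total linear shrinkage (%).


TS = (170.4 - 157.1) / 170.4 * 100 = 7.81%

7.81


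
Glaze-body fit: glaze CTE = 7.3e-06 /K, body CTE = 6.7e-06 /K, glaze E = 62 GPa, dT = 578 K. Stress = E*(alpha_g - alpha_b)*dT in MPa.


Stress = 62*1000*(7.3e-06 - 6.7e-06)*578 = 21.5 MPa

21.5


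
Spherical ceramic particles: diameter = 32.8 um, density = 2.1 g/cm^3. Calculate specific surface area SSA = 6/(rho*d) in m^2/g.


SSA = 6 / (2.1 * 32.8) = 0.087 m^2/g

0.087


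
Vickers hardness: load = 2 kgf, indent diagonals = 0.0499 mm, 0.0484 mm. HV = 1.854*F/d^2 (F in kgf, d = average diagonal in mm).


d_avg = (0.0499+0.0484)/2 = 0.04915 mm
HV = 1.854*2/0.04915^2 = 1535

1535


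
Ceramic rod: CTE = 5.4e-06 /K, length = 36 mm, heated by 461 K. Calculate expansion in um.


dL = 5.4e-06 * 36 * 461 * 1000 = 89.618 um

89.618


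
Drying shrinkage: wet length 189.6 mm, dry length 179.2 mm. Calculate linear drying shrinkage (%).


DS = (189.6 - 179.2) / 189.6 * 100 = 5.49%

5.49


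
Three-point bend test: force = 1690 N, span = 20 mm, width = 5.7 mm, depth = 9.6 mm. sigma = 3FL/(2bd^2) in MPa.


sigma = 3*1690*20/(2*5.7*9.6^2) = 96.5 MPa

96.5


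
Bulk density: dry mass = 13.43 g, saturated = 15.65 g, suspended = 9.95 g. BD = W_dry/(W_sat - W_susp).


BD = 13.43 / (15.65 - 9.95) = 13.43 / 5.7 = 2.356 g/cm^3

2.356


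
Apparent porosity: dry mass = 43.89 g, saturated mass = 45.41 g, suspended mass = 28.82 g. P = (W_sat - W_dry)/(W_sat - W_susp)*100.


P = (45.41 - 43.89) / (45.41 - 28.82) * 100 = 1.52 / 16.59 * 100 = 9.2%

9.2


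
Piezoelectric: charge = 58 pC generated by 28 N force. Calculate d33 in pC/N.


d33 = 58 / 28 = 2.1 pC/N

2.1


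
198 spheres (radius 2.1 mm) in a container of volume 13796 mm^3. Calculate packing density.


V_sphere = 4/3*pi*2.1^3 = 38.7924 mm^3
Total V = 198*38.7924 = 7680.8952 mm^3
PD = 7680.8952 / 13796 = 0.557

0.557


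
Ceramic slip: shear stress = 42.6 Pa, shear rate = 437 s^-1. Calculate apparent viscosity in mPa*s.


eta = tau/gamma * 1000 = 42.6/437 * 1000 = 97.5 mPa*s

97.5


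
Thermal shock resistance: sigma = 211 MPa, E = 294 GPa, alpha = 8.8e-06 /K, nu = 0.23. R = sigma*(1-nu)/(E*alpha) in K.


R = 211*(1-0.23)/(294*1000*8.8e-06) = 63 K

63


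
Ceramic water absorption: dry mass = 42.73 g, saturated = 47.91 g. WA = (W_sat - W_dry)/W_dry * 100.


WA = (47.91 - 42.73) / 42.73 * 100 = 12.12%

12.12


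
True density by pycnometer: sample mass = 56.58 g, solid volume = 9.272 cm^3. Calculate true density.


TD = 56.58 / 9.272 = 6.102 g/cm^3

6.102


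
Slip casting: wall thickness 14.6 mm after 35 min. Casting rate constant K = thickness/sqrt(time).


K = 14.6 / sqrt(35) = 14.6 / 5.9161 = 2.468 mm/min^0.5

2.468


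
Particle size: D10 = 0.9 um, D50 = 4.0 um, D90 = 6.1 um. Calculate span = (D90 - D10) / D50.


Span = (6.1 - 0.9) / 4.0 = 5.2 / 4.0 = 1.3

1.3


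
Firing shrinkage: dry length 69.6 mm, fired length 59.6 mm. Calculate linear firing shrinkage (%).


FS = (69.6 - 59.6) / 69.6 * 100 = 14.37%

14.37


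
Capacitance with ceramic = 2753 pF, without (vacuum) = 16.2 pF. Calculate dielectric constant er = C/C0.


er = 2753 / 16.2 = 169.94

169.94


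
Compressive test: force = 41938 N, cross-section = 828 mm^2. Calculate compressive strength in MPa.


CS = 41938 / 828 = 50.6 MPa

50.6


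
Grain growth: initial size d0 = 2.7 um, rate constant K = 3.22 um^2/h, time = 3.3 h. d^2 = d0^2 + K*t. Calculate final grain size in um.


d^2 = 2.7^2 + 3.22*3.3 = 17.916
d = sqrt(17.916) = 4.23 um

4.23


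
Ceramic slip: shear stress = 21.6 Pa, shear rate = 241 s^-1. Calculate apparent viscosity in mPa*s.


eta = tau/gamma * 1000 = 21.6/241 * 1000 = 89.6 mPa*s

89.6


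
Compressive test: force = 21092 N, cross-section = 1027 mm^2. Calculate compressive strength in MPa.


CS = 21092 / 1027 = 20.5 MPa

20.5


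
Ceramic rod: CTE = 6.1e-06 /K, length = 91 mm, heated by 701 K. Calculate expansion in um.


dL = 6.1e-06 * 91 * 701 * 1000 = 389.125 um

389.125


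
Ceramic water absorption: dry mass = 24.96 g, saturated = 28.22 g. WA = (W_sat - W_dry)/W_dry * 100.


WA = (28.22 - 24.96) / 24.96 * 100 = 13.06%

13.06


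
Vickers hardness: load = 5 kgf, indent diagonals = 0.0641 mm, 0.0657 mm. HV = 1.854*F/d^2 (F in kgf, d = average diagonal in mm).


d_avg = (0.0641+0.0657)/2 = 0.0649 mm
HV = 1.854*5/0.0649^2 = 2201

2201


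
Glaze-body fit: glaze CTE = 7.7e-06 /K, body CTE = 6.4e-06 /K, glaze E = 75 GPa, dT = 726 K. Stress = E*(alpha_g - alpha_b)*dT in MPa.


Stress = 75*1000*(7.7e-06 - 6.4e-06)*726 = 70.8 MPa

70.8


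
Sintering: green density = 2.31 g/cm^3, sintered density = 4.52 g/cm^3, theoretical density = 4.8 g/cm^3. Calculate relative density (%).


Relative = 4.52 / 4.8 * 100 = 94.2%

94.2


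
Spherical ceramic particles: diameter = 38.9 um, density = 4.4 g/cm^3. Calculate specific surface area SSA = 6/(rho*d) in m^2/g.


SSA = 6 / (4.4 * 38.9) = 0.035 m^2/g

0.035


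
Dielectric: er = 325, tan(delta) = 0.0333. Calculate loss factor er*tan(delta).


Loss = 325 * 0.0333 = 10.823

10.823


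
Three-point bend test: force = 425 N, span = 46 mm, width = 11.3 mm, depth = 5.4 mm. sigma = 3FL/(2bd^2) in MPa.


sigma = 3*425*46/(2*11.3*5.4^2) = 89.0 MPa

89.0


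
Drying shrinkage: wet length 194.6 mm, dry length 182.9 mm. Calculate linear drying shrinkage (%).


DS = (194.6 - 182.9) / 194.6 * 100 = 6.01%

6.01


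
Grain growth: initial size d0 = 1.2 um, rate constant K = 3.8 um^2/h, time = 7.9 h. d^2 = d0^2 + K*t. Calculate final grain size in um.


d^2 = 1.2^2 + 3.8*7.9 = 31.46
d = sqrt(31.46) = 5.61 um

5.61


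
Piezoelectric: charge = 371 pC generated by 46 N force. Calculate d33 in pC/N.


d33 = 371 / 46 = 8.1 pC/N

8.1


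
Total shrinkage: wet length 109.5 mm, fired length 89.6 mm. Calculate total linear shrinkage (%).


TS = (109.5 - 89.6) / 109.5 * 100 = 18.17%

18.17


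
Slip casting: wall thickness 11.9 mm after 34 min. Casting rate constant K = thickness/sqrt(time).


K = 11.9 / sqrt(34) = 11.9 / 5.831 = 2.041 mm/min^0.5

2.041


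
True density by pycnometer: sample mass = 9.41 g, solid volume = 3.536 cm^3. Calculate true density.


TD = 9.41 / 3.536 = 2.661 g/cm^3

2.661


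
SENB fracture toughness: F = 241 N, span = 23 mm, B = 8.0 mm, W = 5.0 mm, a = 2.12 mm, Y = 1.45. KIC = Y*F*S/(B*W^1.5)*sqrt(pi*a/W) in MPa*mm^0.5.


KIC = 1.45*241*23/(8.0*5.0^1.5)*sqrt(pi*2.12/5.0) = 103.71

103.71


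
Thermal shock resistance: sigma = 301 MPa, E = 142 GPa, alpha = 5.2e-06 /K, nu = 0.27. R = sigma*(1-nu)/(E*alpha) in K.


R = 301*(1-0.27)/(142*1000*5.2e-06) = 298 K

298


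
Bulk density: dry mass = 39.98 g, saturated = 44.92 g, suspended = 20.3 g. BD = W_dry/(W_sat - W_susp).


BD = 39.98 / (44.92 - 20.3) = 39.98 / 24.62 = 1.624 g/cm^3

1.624


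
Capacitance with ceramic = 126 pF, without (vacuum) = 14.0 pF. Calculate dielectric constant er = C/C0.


er = 126 / 14.0 = 9.0

9.0


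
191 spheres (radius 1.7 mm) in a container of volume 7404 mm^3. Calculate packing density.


V_sphere = 4/3*pi*1.7^3 = 20.5795 mm^3
Total V = 191*20.5795 = 3930.6845 mm^3
PD = 3930.6845 / 7404 = 0.531

0.531


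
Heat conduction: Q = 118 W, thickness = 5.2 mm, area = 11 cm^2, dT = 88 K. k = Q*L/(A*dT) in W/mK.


k = 118*5.2/1000/(11/10000*88) = 6.34 W/mK

6.34


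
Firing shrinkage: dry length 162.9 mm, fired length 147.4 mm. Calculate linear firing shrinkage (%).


FS = (162.9 - 147.4) / 162.9 * 100 = 9.52%

9.52


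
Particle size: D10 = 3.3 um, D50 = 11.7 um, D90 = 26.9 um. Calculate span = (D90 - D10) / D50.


Span = (26.9 - 3.3) / 11.7 = 23.6 / 11.7 = 2.017

2.017


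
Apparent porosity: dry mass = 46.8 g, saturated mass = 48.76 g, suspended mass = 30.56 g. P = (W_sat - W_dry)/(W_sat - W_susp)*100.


P = (48.76 - 46.8) / (48.76 - 30.56) * 100 = 1.96 / 18.2 * 100 = 10.8%

10.8


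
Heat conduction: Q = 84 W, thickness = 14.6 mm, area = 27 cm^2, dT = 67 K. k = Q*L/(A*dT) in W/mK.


k = 84*14.6/1000/(27/10000*67) = 6.78 W/mK

6.78


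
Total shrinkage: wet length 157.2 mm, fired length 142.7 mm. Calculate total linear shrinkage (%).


TS = (157.2 - 142.7) / 157.2 * 100 = 9.22%

9.22


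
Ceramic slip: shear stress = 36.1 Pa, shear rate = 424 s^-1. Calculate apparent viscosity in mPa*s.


eta = tau/gamma * 1000 = 36.1/424 * 1000 = 85.1 mPa*s

85.1


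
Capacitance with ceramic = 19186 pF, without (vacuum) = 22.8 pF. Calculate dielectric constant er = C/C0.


er = 19186 / 22.8 = 841.49

841.49


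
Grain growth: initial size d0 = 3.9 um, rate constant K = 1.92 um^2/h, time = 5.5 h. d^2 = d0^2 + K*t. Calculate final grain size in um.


d^2 = 3.9^2 + 1.92*5.5 = 25.77
d = sqrt(25.77) = 5.08 um

5.08


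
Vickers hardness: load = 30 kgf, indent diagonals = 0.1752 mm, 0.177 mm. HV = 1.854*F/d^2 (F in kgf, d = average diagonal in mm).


d_avg = (0.1752+0.177)/2 = 0.1761 mm
HV = 1.854*30/0.1761^2 = 1794

1794


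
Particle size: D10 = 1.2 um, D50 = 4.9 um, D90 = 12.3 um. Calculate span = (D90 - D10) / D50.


Span = (12.3 - 1.2) / 4.9 = 11.1 / 4.9 = 2.265

2.265


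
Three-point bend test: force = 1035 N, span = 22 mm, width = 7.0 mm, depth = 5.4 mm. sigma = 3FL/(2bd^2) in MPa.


sigma = 3*1035*22/(2*7.0*5.4^2) = 167.3 MPa

167.3


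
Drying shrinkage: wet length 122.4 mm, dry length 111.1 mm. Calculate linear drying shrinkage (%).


DS = (122.4 - 111.1) / 122.4 * 100 = 9.23%

9.23


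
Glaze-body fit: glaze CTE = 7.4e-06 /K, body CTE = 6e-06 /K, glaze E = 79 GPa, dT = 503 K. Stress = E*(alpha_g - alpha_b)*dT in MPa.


Stress = 79*1000*(7.4e-06 - 6e-06)*503 = 55.6 MPa

55.6


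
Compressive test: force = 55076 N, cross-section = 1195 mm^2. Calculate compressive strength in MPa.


CS = 55076 / 1195 = 46.1 MPa

46.1


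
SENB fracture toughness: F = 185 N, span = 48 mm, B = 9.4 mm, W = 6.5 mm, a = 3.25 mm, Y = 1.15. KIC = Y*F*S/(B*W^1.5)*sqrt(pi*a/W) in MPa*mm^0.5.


KIC = 1.15*185*48/(9.4*6.5^1.5)*sqrt(pi*3.25/6.5) = 82.16

82.16


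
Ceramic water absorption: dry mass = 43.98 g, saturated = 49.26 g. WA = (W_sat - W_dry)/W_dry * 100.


WA = (49.26 - 43.98) / 43.98 * 100 = 12.01%

12.01


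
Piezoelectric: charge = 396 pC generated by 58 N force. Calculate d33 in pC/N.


d33 = 396 / 58 = 6.8 pC/N

6.8


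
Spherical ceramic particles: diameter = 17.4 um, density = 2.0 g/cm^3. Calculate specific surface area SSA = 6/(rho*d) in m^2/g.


SSA = 6 / (2.0 * 17.4) = 0.172 m^2/g

0.172


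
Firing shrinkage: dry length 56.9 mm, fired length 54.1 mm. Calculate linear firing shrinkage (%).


FS = (56.9 - 54.1) / 56.9 * 100 = 4.92%

4.92


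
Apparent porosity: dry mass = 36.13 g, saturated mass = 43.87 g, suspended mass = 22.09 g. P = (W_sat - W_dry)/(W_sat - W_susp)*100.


P = (43.87 - 36.13) / (43.87 - 22.09) * 100 = 7.74 / 21.78 * 100 = 35.5%

35.5


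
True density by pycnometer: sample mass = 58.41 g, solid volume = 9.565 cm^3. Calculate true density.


TD = 58.41 / 9.565 = 6.107 g/cm^3

6.107


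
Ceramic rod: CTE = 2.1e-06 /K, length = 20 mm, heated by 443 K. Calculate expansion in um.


dL = 2.1e-06 * 20 * 443 * 1000 = 18.606 um

18.606


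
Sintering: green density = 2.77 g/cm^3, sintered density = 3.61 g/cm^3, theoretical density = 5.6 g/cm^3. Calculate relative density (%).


Relative = 3.61 / 5.6 * 100 = 64.5%

64.5


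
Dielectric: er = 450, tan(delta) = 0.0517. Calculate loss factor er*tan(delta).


Loss = 450 * 0.0517 = 23.265

23.265


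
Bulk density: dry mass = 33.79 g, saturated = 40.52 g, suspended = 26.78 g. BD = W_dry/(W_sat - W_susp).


BD = 33.79 / (40.52 - 26.78) = 33.79 / 13.74 = 2.459 g/cm^3

2.459


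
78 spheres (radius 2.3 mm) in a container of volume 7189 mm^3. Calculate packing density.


V_sphere = 4/3*pi*2.3^3 = 50.965 mm^3
Total V = 78*50.965 = 3975.27 mm^3
PD = 3975.27 / 7189 = 0.553

0.553


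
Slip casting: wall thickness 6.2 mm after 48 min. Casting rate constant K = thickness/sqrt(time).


K = 6.2 / sqrt(48) = 6.2 / 6.9282 = 0.895 mm/min^0.5

0.895


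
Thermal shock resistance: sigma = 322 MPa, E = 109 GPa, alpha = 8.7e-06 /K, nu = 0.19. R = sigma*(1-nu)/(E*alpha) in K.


R = 322*(1-0.19)/(109*1000*8.7e-06) = 275 K

275


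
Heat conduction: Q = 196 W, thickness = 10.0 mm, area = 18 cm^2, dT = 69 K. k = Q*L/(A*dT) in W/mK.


k = 196*10.0/1000/(18/10000*69) = 15.78 W/mK

15.78


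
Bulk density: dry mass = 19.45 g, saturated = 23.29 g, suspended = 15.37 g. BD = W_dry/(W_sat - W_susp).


BD = 19.45 / (23.29 - 15.37) = 19.45 / 7.92 = 2.456 g/cm^3

2.456


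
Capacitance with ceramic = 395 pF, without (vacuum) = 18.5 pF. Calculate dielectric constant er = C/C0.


er = 395 / 18.5 = 21.35

21.35


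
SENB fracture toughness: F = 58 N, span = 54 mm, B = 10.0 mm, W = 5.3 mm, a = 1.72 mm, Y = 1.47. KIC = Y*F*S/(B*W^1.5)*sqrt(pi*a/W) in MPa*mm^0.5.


KIC = 1.47*58*54/(10.0*5.3^1.5)*sqrt(pi*1.72/5.3) = 38.1

38.1


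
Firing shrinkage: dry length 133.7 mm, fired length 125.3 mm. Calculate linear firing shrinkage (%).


FS = (133.7 - 125.3) / 133.7 * 100 = 6.28%

6.28


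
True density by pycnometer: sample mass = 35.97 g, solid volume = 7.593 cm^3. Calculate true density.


TD = 35.97 / 7.593 = 4.737 g/cm^3

4.737


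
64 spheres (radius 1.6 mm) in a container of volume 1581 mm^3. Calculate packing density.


V_sphere = 4/3*pi*1.6^3 = 17.1573 mm^3
Total V = 64*17.1573 = 1098.0672 mm^3
PD = 1098.0672 / 1581 = 0.695

0.695


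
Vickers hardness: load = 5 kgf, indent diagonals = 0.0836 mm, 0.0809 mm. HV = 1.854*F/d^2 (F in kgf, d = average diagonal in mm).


d_avg = (0.0836+0.0809)/2 = 0.08225 mm
HV = 1.854*5/0.08225^2 = 1370

1370


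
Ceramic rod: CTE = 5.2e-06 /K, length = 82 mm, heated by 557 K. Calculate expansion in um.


dL = 5.2e-06 * 82 * 557 * 1000 = 237.505 um

237.505


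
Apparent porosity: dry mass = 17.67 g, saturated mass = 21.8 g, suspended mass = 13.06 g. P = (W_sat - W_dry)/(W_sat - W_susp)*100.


P = (21.8 - 17.67) / (21.8 - 13.06) * 100 = 4.13 / 8.74 * 100 = 47.3%

47.3


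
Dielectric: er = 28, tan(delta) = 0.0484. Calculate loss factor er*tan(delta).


Loss = 28 * 0.0484 = 1.355

1.355


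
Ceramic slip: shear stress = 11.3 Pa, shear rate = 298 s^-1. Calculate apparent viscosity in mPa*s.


eta = tau/gamma * 1000 = 11.3/298 * 1000 = 37.9 mPa*s

37.9


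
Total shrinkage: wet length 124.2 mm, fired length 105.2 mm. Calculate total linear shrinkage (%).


TS = (124.2 - 105.2) / 124.2 * 100 = 15.3%

15.3


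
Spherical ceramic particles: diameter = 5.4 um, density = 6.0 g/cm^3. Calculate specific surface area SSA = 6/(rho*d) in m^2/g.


SSA = 6 / (6.0 * 5.4) = 0.185 m^2/g

0.185


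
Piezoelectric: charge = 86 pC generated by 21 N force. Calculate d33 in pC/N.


d33 = 86 / 21 = 4.1 pC/N

4.1


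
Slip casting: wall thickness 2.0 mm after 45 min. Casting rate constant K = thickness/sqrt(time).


K = 2.0 / sqrt(45) = 2.0 / 6.7082 = 0.298 mm/min^0.5

0.298


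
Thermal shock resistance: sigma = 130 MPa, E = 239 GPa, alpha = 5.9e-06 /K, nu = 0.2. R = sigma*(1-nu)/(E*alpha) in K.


R = 130*(1-0.2)/(239*1000*5.9e-06) = 74 K

74


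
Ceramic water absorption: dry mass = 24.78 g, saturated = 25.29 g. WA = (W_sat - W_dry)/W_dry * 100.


WA = (25.29 - 24.78) / 24.78 * 100 = 2.06%

2.06


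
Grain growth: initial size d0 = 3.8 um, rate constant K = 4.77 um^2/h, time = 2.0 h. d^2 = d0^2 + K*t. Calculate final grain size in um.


d^2 = 3.8^2 + 4.77*2.0 = 23.98
d = sqrt(23.98) = 4.9 um

4.9


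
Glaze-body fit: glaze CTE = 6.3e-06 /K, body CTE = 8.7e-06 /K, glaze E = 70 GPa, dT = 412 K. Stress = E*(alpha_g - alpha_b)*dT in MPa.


Stress = 70*1000*(6.3e-06 - 8.7e-06)*412 = -69.2 MPa

-69.2


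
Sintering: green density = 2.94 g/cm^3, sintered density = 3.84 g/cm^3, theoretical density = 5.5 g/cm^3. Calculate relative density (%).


Relative = 3.84 / 5.5 * 100 = 69.8%

69.8


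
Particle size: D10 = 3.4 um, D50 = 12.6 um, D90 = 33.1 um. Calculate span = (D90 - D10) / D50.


Span = (33.1 - 3.4) / 12.6 = 29.7 / 12.6 = 2.357

2.357


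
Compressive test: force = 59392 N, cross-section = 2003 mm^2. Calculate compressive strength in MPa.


CS = 59392 / 2003 = 29.7 MPa

29.7


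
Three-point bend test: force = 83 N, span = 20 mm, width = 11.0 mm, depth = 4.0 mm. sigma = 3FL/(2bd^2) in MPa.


sigma = 3*83*20/(2*11.0*4.0^2) = 14.1 MPa

14.1


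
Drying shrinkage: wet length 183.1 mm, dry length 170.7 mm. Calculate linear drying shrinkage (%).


DS = (183.1 - 170.7) / 183.1 * 100 = 6.77%

6.77


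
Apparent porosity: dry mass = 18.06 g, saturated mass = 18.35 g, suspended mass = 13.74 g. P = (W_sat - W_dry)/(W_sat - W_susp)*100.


P = (18.35 - 18.06) / (18.35 - 13.74) * 100 = 0.29 / 4.61 * 100 = 6.3%

6.3


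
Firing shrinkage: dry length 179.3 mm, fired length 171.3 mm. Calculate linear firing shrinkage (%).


FS = (179.3 - 171.3) / 179.3 * 100 = 4.46%

4.46


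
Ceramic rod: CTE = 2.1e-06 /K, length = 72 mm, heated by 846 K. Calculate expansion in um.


dL = 2.1e-06 * 72 * 846 * 1000 = 127.915 um

127.915


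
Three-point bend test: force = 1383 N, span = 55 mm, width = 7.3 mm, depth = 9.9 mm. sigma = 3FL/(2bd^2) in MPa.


sigma = 3*1383*55/(2*7.3*9.9^2) = 159.5 MPa

159.5


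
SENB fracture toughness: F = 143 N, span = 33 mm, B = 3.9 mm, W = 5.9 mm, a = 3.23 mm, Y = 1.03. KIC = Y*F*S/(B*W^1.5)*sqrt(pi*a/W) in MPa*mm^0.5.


KIC = 1.03*143*33/(3.9*5.9^1.5)*sqrt(pi*3.23/5.9) = 114.05

114.05


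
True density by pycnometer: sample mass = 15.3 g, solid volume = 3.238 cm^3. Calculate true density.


TD = 15.3 / 3.238 = 4.725 g/cm^3

4.725


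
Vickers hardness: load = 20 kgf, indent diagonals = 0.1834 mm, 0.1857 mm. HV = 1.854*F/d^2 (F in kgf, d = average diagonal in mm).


d_avg = (0.1834+0.1857)/2 = 0.18455 mm
HV = 1.854*20/0.18455^2 = 1089

1089


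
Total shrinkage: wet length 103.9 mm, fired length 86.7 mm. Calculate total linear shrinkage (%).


TS = (103.9 - 86.7) / 103.9 * 100 = 16.55%

16.55


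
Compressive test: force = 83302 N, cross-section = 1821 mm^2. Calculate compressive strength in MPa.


CS = 83302 / 1821 = 45.7 MPa

45.7


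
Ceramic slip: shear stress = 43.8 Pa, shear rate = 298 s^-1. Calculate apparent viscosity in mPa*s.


eta = tau/gamma * 1000 = 43.8/298 * 1000 = 147.0 mPa*s

147.0


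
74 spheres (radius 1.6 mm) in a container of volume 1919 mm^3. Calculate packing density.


V_sphere = 4/3*pi*1.6^3 = 17.1573 mm^3
Total V = 74*17.1573 = 1269.6402 mm^3
PD = 1269.6402 / 1919 = 0.662

0.662


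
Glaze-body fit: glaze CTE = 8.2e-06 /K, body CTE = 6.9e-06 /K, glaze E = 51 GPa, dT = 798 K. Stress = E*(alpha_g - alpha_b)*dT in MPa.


Stress = 51*1000*(8.2e-06 - 6.9e-06)*798 = 52.9 MPa

52.9


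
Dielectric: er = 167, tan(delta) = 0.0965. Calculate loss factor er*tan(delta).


Loss = 167 * 0.0965 = 16.116

16.116


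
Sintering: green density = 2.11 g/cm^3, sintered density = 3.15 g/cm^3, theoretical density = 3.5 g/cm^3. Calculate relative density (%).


Relative = 3.15 / 3.5 * 100 = 90.0%

90.0


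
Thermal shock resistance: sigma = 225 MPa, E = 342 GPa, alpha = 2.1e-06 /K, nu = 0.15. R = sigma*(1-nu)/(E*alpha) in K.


R = 225*(1-0.15)/(342*1000*2.1e-06) = 266 K

266


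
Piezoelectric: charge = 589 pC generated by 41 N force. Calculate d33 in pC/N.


d33 = 589 / 41 = 14.4 pC/N

14.4


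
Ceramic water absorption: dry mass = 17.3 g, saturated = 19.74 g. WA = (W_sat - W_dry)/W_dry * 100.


WA = (19.74 - 17.3) / 17.3 * 100 = 14.1%

14.1


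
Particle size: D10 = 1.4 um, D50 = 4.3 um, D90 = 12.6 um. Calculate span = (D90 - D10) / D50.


Span = (12.6 - 1.4) / 4.3 = 11.2 / 4.3 = 2.605

2.605


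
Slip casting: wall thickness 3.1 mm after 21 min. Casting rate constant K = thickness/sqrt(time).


K = 3.1 / sqrt(21) = 3.1 / 4.5826 = 0.676 mm/min^0.5

0.676


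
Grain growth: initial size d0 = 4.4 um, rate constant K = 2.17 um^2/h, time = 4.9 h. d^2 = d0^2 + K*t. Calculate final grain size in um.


d^2 = 4.4^2 + 2.17*4.9 = 29.993
d = sqrt(29.993) = 5.48 um

5.48


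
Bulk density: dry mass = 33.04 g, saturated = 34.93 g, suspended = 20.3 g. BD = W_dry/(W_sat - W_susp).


BD = 33.04 / (34.93 - 20.3) = 33.04 / 14.63 = 2.258 g/cm^3

2.258


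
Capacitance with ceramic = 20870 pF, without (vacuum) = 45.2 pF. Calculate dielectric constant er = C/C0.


er = 20870 / 45.2 = 461.73

461.73


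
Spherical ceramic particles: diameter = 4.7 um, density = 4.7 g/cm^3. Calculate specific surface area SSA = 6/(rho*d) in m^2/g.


SSA = 6 / (4.7 * 4.7) = 0.272 m^2/g

0.272


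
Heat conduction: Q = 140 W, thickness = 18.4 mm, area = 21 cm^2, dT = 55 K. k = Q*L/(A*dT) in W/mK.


k = 140*18.4/1000/(21/10000*55) = 22.3 W/mK

22.3


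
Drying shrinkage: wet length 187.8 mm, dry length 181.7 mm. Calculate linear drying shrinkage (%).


DS = (187.8 - 181.7) / 187.8 * 100 = 3.25%

3.25


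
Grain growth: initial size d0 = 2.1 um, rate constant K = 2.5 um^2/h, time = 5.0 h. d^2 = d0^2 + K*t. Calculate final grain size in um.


d^2 = 2.1^2 + 2.5*5.0 = 16.91
d = sqrt(16.91) = 4.11 um

4.11


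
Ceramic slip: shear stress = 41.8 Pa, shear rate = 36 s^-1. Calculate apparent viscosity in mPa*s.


eta = tau/gamma * 1000 = 41.8/36 * 1000 = 1161.1 mPa*s

1161.1


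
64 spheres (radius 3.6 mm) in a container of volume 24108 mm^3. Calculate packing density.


V_sphere = 4/3*pi*3.6^3 = 195.4322 mm^3
Total V = 64*195.4322 = 12507.6608 mm^3
PD = 12507.6608 / 24108 = 0.519

0.519


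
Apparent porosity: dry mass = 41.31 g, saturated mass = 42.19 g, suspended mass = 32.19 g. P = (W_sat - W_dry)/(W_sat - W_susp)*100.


P = (42.19 - 41.31) / (42.19 - 32.19) * 100 = 0.88 / 10.0 * 100 = 8.8%

8.8


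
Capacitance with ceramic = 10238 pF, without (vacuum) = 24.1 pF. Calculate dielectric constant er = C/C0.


er = 10238 / 24.1 = 424.81

424.81


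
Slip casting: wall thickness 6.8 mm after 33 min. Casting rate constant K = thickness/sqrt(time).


K = 6.8 / sqrt(33) = 6.8 / 5.7446 = 1.184 mm/min^0.5

1.184


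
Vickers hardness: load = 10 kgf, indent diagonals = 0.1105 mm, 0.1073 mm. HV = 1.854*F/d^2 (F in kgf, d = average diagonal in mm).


d_avg = (0.1105+0.1073)/2 = 0.1089 mm
HV = 1.854*10/0.1089^2 = 1563

1563


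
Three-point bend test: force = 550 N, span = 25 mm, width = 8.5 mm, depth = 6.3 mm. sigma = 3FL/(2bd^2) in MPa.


sigma = 3*550*25/(2*8.5*6.3^2) = 61.1 MPa

61.1


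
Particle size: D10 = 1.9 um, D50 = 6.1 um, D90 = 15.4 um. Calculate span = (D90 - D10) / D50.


Span = (15.4 - 1.9) / 6.1 = 13.5 / 6.1 = 2.213

2.213


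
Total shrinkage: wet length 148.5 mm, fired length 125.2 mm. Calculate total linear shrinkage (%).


TS = (148.5 - 125.2) / 148.5 * 100 = 15.69%

15.69


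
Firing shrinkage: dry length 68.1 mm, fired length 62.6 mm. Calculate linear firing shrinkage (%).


FS = (68.1 - 62.6) / 68.1 * 100 = 8.08%

8.08


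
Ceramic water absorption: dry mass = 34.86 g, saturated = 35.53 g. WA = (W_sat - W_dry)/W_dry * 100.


WA = (35.53 - 34.86) / 34.86 * 100 = 1.92%

1.92


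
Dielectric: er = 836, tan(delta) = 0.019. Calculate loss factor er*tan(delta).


Loss = 836 * 0.019 = 15.884

15.884


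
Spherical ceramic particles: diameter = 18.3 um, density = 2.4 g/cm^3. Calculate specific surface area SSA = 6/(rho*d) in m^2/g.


SSA = 6 / (2.4 * 18.3) = 0.137 m^2/g

0.137


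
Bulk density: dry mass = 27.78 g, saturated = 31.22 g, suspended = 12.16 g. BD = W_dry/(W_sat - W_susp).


BD = 27.78 / (31.22 - 12.16) = 27.78 / 19.06 = 1.458 g/cm^3

1.458


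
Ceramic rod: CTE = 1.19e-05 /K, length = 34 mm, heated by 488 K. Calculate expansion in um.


dL = 1.19e-05 * 34 * 488 * 1000 = 197.445 um

197.445


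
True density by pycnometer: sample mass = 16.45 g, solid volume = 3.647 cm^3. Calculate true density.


TD = 16.45 / 3.647 = 4.511 g/cm^3

4.511


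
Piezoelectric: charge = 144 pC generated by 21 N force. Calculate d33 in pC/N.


d33 = 144 / 21 = 6.9 pC/N

6.9


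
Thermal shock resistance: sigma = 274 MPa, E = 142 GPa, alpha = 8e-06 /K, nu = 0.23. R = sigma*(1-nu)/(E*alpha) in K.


R = 274*(1-0.23)/(142*1000*8e-06) = 186 K

186


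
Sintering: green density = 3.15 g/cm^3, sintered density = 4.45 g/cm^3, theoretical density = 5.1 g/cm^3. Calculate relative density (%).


Relative = 4.45 / 5.1 * 100 = 87.3%

87.3


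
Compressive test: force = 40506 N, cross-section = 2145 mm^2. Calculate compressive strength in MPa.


CS = 40506 / 2145 = 18.9 MPa

18.9


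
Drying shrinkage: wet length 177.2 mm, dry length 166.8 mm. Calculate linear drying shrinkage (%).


DS = (177.2 - 166.8) / 177.2 * 100 = 5.87%

5.87


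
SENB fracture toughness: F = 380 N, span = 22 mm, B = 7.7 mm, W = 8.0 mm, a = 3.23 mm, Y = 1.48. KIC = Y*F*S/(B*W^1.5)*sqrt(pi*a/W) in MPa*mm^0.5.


KIC = 1.48*380*22/(7.7*8.0^1.5)*sqrt(pi*3.23/8.0) = 79.98

79.98


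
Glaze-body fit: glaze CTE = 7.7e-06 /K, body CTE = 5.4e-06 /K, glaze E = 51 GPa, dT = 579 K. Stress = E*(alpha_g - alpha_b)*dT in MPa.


Stress = 51*1000*(7.7e-06 - 5.4e-06)*579 = 67.9 MPa

67.9


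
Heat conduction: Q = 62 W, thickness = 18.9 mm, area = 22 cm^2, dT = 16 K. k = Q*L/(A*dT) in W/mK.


k = 62*18.9/1000/(22/10000*16) = 33.29 W/mK

33.29


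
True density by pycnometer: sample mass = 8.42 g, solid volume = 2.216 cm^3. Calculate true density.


TD = 8.42 / 2.216 = 3.8 g/cm^3

3.8


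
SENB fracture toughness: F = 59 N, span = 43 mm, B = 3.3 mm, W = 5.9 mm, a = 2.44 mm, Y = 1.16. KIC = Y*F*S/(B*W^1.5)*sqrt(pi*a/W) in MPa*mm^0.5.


KIC = 1.16*59*43/(3.3*5.9^1.5)*sqrt(pi*2.44/5.9) = 70.93

70.93


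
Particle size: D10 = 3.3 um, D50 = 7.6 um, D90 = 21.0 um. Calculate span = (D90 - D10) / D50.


Span = (21.0 - 3.3) / 7.6 = 17.7 / 7.6 = 2.329

2.329


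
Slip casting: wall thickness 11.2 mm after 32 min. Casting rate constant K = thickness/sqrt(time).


K = 11.2 / sqrt(32) = 11.2 / 5.6569 = 1.98 mm/min^0.5

1.98


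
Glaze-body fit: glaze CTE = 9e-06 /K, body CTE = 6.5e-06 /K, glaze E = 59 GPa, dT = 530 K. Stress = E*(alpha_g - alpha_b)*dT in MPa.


Stress = 59*1000*(9e-06 - 6.5e-06)*530 = 78.2 MPa

78.2


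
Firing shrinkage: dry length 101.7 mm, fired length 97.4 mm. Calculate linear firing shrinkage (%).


FS = (101.7 - 97.4) / 101.7 * 100 = 4.23%

4.23


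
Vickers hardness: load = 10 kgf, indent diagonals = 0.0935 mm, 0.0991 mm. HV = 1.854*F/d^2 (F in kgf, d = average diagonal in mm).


d_avg = (0.0935+0.0991)/2 = 0.0963 mm
HV = 1.854*10/0.0963^2 = 1999

1999


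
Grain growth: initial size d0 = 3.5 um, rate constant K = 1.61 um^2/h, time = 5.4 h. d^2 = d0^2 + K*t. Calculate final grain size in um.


d^2 = 3.5^2 + 1.61*5.4 = 20.944
d = sqrt(20.944) = 4.58 um

4.58


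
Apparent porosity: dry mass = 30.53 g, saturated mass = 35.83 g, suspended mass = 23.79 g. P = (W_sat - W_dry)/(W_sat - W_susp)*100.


P = (35.83 - 30.53) / (35.83 - 23.79) * 100 = 5.3 / 12.04 * 100 = 44.0%

44.0


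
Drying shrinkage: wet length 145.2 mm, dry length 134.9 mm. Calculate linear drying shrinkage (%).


DS = (145.2 - 134.9) / 145.2 * 100 = 7.09%

7.09


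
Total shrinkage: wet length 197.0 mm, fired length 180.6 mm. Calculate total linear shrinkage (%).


TS = (197.0 - 180.6) / 197.0 * 100 = 8.32%

8.32


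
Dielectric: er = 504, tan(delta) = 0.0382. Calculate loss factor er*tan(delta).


Loss = 504 * 0.0382 = 19.253

19.253


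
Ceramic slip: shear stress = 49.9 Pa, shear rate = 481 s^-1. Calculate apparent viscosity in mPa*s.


eta = tau/gamma * 1000 = 49.9/481 * 1000 = 103.7 mPa*s

103.7


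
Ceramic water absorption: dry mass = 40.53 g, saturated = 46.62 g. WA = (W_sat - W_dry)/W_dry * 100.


WA = (46.62 - 40.53) / 40.53 * 100 = 15.03%

15.03


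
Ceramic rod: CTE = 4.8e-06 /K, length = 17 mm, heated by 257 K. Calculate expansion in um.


dL = 4.8e-06 * 17 * 257 * 1000 = 20.971 um

20.971


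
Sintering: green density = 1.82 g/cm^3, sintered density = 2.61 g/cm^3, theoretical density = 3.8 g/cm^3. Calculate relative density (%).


Relative = 2.61 / 3.8 * 100 = 68.7%

68.7


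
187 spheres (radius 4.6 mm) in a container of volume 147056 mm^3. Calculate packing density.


V_sphere = 4/3*pi*4.6^3 = 407.7201 mm^3
Total V = 187*407.7201 = 76243.6587 mm^3
PD = 76243.6587 / 147056 = 0.518

0.518


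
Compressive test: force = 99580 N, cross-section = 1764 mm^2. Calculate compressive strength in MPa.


CS = 99580 / 1764 = 56.5 MPa

56.5


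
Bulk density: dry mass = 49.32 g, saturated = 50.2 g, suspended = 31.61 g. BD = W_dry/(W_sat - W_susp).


BD = 49.32 / (50.2 - 31.61) = 49.32 / 18.59 = 2.653 g/cm^3

2.653


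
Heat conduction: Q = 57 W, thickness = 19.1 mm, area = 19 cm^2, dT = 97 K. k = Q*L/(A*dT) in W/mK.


k = 57*19.1/1000/(19/10000*97) = 5.91 W/mK

5.91


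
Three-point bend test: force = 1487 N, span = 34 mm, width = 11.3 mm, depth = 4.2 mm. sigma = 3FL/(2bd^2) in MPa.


sigma = 3*1487*34/(2*11.3*4.2^2) = 380.5 MPa

380.5


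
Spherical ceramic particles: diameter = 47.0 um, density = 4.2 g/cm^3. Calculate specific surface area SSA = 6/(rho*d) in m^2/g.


SSA = 6 / (4.2 * 47.0) = 0.03 m^2/g

0.03


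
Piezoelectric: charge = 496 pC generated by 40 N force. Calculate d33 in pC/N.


d33 = 496 / 40 = 12.4 pC/N

12.4


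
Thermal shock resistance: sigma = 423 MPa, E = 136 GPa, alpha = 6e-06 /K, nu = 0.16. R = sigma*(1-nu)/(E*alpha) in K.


R = 423*(1-0.16)/(136*1000*6e-06) = 435 K

435


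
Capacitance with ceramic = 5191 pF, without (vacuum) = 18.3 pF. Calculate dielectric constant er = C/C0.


er = 5191 / 18.3 = 283.66

283.66


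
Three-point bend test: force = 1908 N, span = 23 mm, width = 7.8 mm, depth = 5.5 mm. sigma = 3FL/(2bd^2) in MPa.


sigma = 3*1908*23/(2*7.8*5.5^2) = 279.0 MPa

279.0


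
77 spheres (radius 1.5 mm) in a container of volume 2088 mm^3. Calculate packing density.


V_sphere = 4/3*pi*1.5^3 = 14.1372 mm^3
Total V = 77*14.1372 = 1088.5644 mm^3
PD = 1088.5644 / 2088 = 0.521

0.521


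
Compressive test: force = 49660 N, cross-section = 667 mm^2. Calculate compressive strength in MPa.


CS = 49660 / 667 = 74.5 MPa

74.5


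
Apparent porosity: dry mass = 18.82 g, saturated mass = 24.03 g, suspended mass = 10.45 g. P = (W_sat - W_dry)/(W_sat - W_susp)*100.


P = (24.03 - 18.82) / (24.03 - 10.45) * 100 = 5.21 / 13.58 * 100 = 38.4%

38.4


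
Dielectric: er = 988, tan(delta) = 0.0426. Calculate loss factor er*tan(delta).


Loss = 988 * 0.0426 = 42.089

42.089


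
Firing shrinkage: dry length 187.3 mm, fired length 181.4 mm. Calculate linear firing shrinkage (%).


FS = (187.3 - 181.4) / 187.3 * 100 = 3.15%

3.15


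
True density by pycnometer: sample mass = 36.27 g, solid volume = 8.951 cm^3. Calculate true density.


TD = 36.27 / 8.951 = 4.052 g/cm^3

4.052


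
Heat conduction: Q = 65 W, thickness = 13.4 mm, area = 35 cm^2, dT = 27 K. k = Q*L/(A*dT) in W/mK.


k = 65*13.4/1000/(35/10000*27) = 9.22 W/mK

9.22


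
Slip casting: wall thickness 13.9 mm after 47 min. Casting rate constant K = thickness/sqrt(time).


K = 13.9 / sqrt(47) = 13.9 / 6.8557 = 2.028 mm/min^0.5

2.028


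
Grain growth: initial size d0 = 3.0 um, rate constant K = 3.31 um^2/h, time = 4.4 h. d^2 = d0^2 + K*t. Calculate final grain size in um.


d^2 = 3.0^2 + 3.31*4.4 = 23.564
d = sqrt(23.564) = 4.85 um

4.85


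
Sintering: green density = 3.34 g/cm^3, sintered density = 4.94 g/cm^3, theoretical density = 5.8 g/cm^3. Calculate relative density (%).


Relative = 4.94 / 5.8 * 100 = 85.2%

85.2


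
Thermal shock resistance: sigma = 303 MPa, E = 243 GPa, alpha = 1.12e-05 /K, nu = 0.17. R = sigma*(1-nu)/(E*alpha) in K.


R = 303*(1-0.17)/(243*1000*1.12e-05) = 92 K

92


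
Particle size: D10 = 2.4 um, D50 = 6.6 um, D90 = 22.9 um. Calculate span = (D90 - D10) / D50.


Span = (22.9 - 2.4) / 6.6 = 20.5 / 6.6 = 3.106

3.106


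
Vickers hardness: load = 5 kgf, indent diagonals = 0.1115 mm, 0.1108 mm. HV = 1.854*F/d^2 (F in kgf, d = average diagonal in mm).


d_avg = (0.1115+0.1108)/2 = 0.11115 mm
HV = 1.854*5/0.11115^2 = 750

750


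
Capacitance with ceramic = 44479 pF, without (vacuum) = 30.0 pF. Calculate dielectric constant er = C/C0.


er = 44479 / 30.0 = 1482.63

1482.63


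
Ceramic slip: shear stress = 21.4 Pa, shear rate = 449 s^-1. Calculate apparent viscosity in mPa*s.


eta = tau/gamma * 1000 = 21.4/449 * 1000 = 47.7 mPa*s

47.7


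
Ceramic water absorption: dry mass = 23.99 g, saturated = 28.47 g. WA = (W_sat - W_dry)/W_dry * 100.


WA = (28.47 - 23.99) / 23.99 * 100 = 18.67%

18.67


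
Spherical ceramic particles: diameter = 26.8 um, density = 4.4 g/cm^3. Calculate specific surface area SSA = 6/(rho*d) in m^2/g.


SSA = 6 / (4.4 * 26.8) = 0.051 m^2/g

0.051


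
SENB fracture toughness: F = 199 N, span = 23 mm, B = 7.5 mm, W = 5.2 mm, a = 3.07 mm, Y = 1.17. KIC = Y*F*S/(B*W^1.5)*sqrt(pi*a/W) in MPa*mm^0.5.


KIC = 1.17*199*23/(7.5*5.2^1.5)*sqrt(pi*3.07/5.2) = 82.01

82.01


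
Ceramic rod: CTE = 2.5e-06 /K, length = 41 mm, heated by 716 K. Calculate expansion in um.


dL = 2.5e-06 * 41 * 716 * 1000 = 73.39 um

73.39


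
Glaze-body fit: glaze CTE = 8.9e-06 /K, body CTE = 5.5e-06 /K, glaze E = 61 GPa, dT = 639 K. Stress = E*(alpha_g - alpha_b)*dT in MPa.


Stress = 61*1000*(8.9e-06 - 5.5e-06)*639 = 132.5 MPa

132.5


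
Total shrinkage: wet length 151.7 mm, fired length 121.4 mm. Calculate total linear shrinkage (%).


TS = (151.7 - 121.4) / 151.7 * 100 = 19.97%

19.97


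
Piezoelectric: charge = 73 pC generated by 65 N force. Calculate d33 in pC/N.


d33 = 73 / 65 = 1.1 pC/N

1.1
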